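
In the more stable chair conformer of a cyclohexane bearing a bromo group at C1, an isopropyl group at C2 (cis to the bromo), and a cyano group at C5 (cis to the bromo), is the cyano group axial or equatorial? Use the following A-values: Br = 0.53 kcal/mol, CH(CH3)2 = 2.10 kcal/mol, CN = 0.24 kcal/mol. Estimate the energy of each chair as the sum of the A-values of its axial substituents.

Chair I (bromo axial, isopropyl equatorial, cyano axial): E = 0.77 kcal/mol.
Chair II (bromo equatorial, isopropyl axial, cyano equatorial): E = 2.10 kcal/mol.
Chair I is the more stable (lower-energy) conformer, and in that chair the cyano group is axial.

axial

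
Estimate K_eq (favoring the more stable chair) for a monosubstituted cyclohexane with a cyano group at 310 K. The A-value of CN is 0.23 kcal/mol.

One chair has the cyano group axial (E = 0.23 kcal/mol) and the other has it equatorial (E = 0).
ΔG = 0.23 kcal/mol between the two chairs.
K = exp(ΔG/RT) with R = 1.987×10⁻³ kcal mol⁻¹ K⁻¹ and T = 310 K gives K ≈ 1.45.

K ≈ 1.45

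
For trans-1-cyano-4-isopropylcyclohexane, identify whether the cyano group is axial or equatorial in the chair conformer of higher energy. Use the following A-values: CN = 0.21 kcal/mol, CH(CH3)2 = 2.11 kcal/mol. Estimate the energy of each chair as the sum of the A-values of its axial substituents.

axial

C1 and C4 have opposite parity, so for the trans isomer the two substituents are e,e in one chair and a,a in the other.
Chair I (cyano axial, isopropyl axial): E = 2.32 kcal/mol.
Chair II (cyano equatorial, isopropyl equatorial): E = 0.00 kcal/mol.
Chair I is the less stable (higher-energy) conformer, and in that chair the cyano group is axial.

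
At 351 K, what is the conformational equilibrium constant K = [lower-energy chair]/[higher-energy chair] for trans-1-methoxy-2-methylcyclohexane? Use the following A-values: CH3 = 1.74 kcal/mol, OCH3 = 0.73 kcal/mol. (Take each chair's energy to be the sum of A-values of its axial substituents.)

C1 and C2 have opposite parity, so for the trans isomer the two substituents are e,e in one chair and a,a in the other.
Chair I (methyl axial, methoxy axial): E = 2.47 kcal/mol; chair II (methyl equatorial, methoxy equatorial): E = 0.00 kcal/mol.
ΔG = 2.47 kcal/mol between the two chairs.
K = exp(ΔG/RT) with R = 1.987×10⁻³ kcal mol⁻¹ K⁻¹ and T = 351 K gives K ≈ 34.5.

K ≈ 34.5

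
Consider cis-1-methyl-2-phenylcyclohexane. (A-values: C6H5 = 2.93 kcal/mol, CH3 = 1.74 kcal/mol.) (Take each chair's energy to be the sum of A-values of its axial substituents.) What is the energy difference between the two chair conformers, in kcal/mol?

1.19 kcal/mol

C1 and C2 have opposite parity, so for the cis isomer the two substituents are one axial and one equatorial in each chair.
Chair I (phenyl axial, methyl equatorial): E = 2.93 kcal/mol.
Chair II (phenyl equatorial, methyl axial): E = 1.74 kcal/mol.
ΔE = 2.93 − 1.74 = 1.19 kcal/mol; chair II is more stable.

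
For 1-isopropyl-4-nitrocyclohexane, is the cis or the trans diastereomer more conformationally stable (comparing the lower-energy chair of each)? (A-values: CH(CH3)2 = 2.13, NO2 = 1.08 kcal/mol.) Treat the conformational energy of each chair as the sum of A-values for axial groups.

At 1,4 positions (parity opposite): cis → (a,e or e,a); trans → (e,e or a,a).
Best chair for cis: E = 1.08 kcal/mol; best chair for trans: E = 0.00 kcal/mol.
The trans isomer is lower by 1.08 kcal/mol.

trans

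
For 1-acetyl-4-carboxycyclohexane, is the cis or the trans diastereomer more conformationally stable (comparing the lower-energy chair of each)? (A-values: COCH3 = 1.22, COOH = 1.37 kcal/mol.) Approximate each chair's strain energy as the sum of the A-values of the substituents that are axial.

At 1,4 positions (parity opposite): cis → (a,e or e,a); trans → (e,e or a,a).
Best chair for cis: E = 1.22 kcal/mol; best chair for trans: E = 0.00 kcal/mol.
The trans isomer is lower by 1.22 kcal/mol.

trans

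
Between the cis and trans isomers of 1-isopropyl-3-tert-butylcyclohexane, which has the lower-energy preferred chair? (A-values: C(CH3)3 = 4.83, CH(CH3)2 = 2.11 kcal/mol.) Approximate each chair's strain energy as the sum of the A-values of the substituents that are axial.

cis

At 1,3 positions (parity same): cis → (e,e or a,a); trans → (a,e or e,a).
Best chair for cis: E = 0.00 kcal/mol; best chair for trans: E = 2.11 kcal/mol.
The cis isomer is lower by 2.11 kcal/mol.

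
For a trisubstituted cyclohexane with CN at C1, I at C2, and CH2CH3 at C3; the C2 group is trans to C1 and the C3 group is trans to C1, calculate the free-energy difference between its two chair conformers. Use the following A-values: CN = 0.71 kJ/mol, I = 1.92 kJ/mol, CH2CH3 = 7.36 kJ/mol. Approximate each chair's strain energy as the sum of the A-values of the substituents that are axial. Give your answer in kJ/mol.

4.73 kJ/mol

Chair I (cyano axial, iodo axial, ethyl equatorial): E = 2.63 kJ/mol.
Chair II (cyano equatorial, iodo equatorial, ethyl axial): E = 7.36 kJ/mol.
ΔE = 7.36 − 2.63 = 4.73 kJ/mol; chair I is more stable.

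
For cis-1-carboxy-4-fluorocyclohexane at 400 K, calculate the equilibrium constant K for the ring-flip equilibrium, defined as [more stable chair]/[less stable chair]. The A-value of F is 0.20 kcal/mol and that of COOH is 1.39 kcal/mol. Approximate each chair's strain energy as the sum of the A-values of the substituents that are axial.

C1 and C4 have opposite parity, so for the cis isomer the two substituents are one axial and one equatorial in each chair.
Chair I (fluoro axial, carboxyl equatorial): E = 0.20 kcal/mol; chair II (fluoro equatorial, carboxyl axial): E = 1.39 kcal/mol.
ΔG = 1.19 kcal/mol between the two chairs.
K = exp(ΔG/RT) with R = 1.987×10⁻³ kcal mol⁻¹ K⁻¹ and T = 400 K gives K ≈ 4.47.

K ≈ 4.47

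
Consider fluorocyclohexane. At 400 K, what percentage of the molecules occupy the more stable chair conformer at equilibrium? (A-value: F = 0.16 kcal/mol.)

55.0%

One chair has the fluoro group axial (E = 0.16 kcal/mol) and the other has it equatorial (E = 0).
ΔG = 0.16 kcal/mol between the two chairs.
K = exp(ΔG/RT) with R = 1.987×10⁻³ kcal mol⁻¹ K⁻¹ and T = 400 K gives K ≈ 1.22.
Fraction in the lower-energy chair = K/(K+1) = 55.0%.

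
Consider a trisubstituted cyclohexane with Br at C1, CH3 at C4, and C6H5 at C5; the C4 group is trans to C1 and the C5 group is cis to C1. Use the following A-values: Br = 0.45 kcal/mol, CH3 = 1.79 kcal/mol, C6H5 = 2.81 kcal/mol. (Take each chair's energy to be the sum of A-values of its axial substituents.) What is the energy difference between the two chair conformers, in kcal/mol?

Chair I (bromo axial, methyl axial, phenyl axial): E = 5.05 kcal/mol.
Chair II (bromo equatorial, methyl equatorial, phenyl equatorial): E = 0.00 kcal/mol.
ΔE = 5.05 − 0.00 = 5.05 kcal/mol; chair II is more stable.

5.05 kcal/mol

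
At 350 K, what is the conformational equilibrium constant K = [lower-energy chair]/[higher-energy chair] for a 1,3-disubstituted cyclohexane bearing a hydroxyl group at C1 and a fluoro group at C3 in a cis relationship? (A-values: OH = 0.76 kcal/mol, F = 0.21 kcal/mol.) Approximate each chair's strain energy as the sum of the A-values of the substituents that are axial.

C1 and C3 have the same parity, so for the cis isomer the two substituents are e,e in one chair and a,a in the other.
Chair I (hydroxyl axial, fluoro axial): E = 0.97 kcal/mol; chair II (hydroxyl equatorial, fluoro equatorial): E = 0.00 kcal/mol.
ΔG = 0.97 kcal/mol between the two chairs.
K = exp(ΔG/RT) with R = 1.987×10⁻³ kcal mol⁻¹ K⁻¹ and T = 350 K gives K ≈ 4.03.

K ≈ 4.03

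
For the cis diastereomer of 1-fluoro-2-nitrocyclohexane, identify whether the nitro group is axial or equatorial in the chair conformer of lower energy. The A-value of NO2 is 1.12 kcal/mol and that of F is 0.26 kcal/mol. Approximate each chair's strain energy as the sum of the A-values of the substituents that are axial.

C1 and C2 have opposite parity, so for the cis isomer the two substituents are one axial and one equatorial in each chair.
Chair I (nitro axial, fluoro equatorial): E = 1.12 kcal/mol.
Chair II (nitro equatorial, fluoro axial): E = 0.26 kcal/mol.
Chair II is the more stable (lower-energy) conformer, and in that chair the nitro group is equatorial.

equatorial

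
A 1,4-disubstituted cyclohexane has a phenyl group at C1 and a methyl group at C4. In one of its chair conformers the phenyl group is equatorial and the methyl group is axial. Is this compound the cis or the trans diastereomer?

cis

C1 and C4 have opposite parity, so their axial bonds point in opposite directions.
With opposite-parity carbons, two substituents on the same face are one axial and one equatorial; opposite faces give both axial or both equatorial.
Here the groups are equatorial/axial → same face → cis.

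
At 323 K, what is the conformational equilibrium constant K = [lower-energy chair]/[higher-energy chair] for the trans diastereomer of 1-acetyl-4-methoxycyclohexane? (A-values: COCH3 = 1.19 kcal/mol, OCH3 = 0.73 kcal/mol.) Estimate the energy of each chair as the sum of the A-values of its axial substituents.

C1 and C4 have opposite parity, so for the trans isomer the two substituents are e,e in one chair and a,a in the other.
Chair I (acetyl axial, methoxy axial): E = 1.92 kcal/mol; chair II (acetyl equatorial, methoxy equatorial): E = 0.00 kcal/mol.
ΔG = 1.92 kcal/mol between the two chairs.
K = exp(ΔG/RT) with R = 1.987×10⁻³ kcal mol⁻¹ K⁻¹ and T = 323 K gives K ≈ 19.9.

K ≈ 19.9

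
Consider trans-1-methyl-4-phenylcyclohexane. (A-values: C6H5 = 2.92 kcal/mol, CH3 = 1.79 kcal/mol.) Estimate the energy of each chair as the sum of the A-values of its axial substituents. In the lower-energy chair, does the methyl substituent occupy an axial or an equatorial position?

equatorial

C1 and C4 have opposite parity, so for the trans isomer the two substituents are e,e in one chair and a,a in the other.
Chair I (phenyl axial, methyl axial): E = 4.71 kcal/mol.
Chair II (phenyl equatorial, methyl equatorial): E = 0.00 kcal/mol.
Chair II is the more stable (lower-energy) conformer, and in that chair the methyl group is equatorial.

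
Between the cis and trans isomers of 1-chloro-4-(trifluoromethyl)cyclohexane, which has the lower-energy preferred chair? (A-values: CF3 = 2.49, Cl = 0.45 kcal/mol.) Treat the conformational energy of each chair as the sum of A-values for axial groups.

trans

At 1,4 positions (parity opposite): cis → (a,e or e,a); trans → (e,e or a,a).
Best chair for cis: E = 0.45 kcal/mol; best chair for trans: E = 0.00 kcal/mol.
The trans isomer is lower by 0.45 kcal/mol.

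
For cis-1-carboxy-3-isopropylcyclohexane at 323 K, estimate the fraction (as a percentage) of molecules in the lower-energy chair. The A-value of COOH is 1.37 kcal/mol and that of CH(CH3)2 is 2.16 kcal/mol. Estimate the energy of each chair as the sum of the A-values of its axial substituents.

99.6%

C1 and C3 have the same parity, so for the cis isomer the two substituents are e,e in one chair and a,a in the other.
Chair I (carboxyl axial, isopropyl axial): E = 3.53 kcal/mol; chair II (carboxyl equatorial, isopropyl equatorial): E = 0.00 kcal/mol.
ΔG = 3.53 kcal/mol between the two chairs.
K = exp(ΔG/RT) with R = 1.987×10⁻³ kcal mol⁻¹ K⁻¹ and T = 323 K gives K ≈ 245.
Fraction in the lower-energy chair = K/(K+1) = 99.6%.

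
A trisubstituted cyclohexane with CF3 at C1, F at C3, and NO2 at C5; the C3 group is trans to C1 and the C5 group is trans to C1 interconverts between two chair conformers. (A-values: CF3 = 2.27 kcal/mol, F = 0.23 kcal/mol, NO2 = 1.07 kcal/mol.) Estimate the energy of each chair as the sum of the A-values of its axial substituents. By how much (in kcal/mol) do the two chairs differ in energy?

Chair I (trifluoromethyl axial, fluoro equatorial, nitro equatorial): E = 2.27 kcal/mol.
Chair II (trifluoromethyl equatorial, fluoro axial, nitro axial): E = 1.30 kcal/mol.
ΔE = 2.27 − 1.30 = 0.97 kcal/mol; chair II is more stable.

0.97 kcal/mol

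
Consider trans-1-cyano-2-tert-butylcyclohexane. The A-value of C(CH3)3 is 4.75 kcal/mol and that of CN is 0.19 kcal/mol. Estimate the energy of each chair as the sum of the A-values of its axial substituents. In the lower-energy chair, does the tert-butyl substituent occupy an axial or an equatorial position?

equatorial

C1 and C2 have opposite parity, so for the trans isomer the two substituents are e,e in one chair and a,a in the other.
Chair I (tert-butyl axial, cyano axial): E = 4.94 kcal/mol.
Chair II (tert-butyl equatorial, cyano equatorial): E = 0.00 kcal/mol.
Chair II is the more stable (lower-energy) conformer, and in that chair the tert-butyl group is equatorial.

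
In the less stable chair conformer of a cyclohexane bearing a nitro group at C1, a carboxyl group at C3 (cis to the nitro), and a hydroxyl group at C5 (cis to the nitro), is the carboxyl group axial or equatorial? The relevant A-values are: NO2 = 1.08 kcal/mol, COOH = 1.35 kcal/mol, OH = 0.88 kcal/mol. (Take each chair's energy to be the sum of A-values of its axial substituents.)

axial

Chair I (nitro axial, carboxyl axial, hydroxyl axial): E = 3.31 kcal/mol.
Chair II (nitro equatorial, carboxyl equatorial, hydroxyl equatorial): E = 0.00 kcal/mol.
Chair I is the less stable (higher-energy) conformer, and in that chair the carboxyl group is axial.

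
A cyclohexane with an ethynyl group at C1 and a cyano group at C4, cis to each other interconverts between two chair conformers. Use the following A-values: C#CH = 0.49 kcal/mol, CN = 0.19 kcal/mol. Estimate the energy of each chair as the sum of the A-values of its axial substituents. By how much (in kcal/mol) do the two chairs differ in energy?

0.30 kcal/mol

C1 and C4 have opposite parity, so for the cis isomer the two substituents are one axial and one equatorial in each chair.
Chair I (ethynyl axial, cyano equatorial): E = 0.49 kcal/mol.
Chair II (ethynyl equatorial, cyano axial): E = 0.19 kcal/mol.
ΔE = 0.49 − 0.19 = 0.30 kcal/mol; chair II is more stable.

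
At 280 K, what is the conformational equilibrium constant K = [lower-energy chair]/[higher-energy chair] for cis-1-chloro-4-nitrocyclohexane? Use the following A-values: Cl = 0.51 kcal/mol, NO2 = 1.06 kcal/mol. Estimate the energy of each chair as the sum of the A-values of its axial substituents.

K ≈ 2.69

C1 and C4 have opposite parity, so for the cis isomer the two substituents are one axial and one equatorial in each chair.
Chair I (chloro axial, nitro equatorial): E = 0.51 kcal/mol; chair II (chloro equatorial, nitro axial): E = 1.06 kcal/mol.
ΔG = 0.55 kcal/mol between the two chairs.
K = exp(ΔG/RT) with R = 1.987×10⁻³ kcal mol⁻¹ K⁻¹ and T = 280 K gives K ≈ 2.69.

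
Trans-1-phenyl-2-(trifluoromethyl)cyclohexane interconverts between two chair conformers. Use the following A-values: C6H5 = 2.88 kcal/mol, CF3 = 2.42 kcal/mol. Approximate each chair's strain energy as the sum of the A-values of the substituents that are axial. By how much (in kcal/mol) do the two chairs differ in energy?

C1 and C2 have opposite parity, so for the trans isomer the two substituents are e,e in one chair and a,a in the other.
Chair I (phenyl axial, trifluoromethyl axial): E = 5.30 kcal/mol.
Chair II (phenyl equatorial, trifluoromethyl equatorial): E = 0.00 kcal/mol.
ΔE = 5.30 − 0.00 = 5.30 kcal/mol; chair II is more stable.

5.30 kcal/mol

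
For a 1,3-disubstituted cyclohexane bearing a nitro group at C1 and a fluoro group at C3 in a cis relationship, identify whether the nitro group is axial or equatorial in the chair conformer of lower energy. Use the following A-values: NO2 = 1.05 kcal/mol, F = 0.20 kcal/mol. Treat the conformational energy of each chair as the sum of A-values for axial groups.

C1 and C3 have the same parity, so for the cis isomer the two substituents are e,e in one chair and a,a in the other.
Chair I (nitro axial, fluoro axial): E = 1.25 kcal/mol.
Chair II (nitro equatorial, fluoro equatorial): E = 0.00 kcal/mol.
Chair II is the more stable (lower-energy) conformer, and in that chair the nitro group is equatorial.

equatorial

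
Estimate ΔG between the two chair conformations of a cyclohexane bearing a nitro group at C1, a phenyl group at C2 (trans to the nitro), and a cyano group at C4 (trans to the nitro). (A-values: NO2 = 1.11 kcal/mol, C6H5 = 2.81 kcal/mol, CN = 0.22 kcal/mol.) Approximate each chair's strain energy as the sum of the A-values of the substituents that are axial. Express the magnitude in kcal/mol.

4.14 kcal/mol

Chair I (nitro axial, phenyl axial, cyano axial): E = 4.14 kcal/mol.
Chair II (nitro equatorial, phenyl equatorial, cyano equatorial): E = 0.00 kcal/mol.
ΔE = 4.14 − 0.00 = 4.14 kcal/mol; chair II is more stable.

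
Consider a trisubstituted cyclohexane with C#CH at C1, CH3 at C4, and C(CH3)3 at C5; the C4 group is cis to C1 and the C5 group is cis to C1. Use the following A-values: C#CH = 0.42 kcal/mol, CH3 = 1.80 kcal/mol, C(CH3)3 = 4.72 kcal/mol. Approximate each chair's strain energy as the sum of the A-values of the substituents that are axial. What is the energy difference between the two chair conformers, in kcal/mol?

Chair I (ethynyl axial, methyl equatorial, tert-butyl axial): E = 5.14 kcal/mol.
Chair II (ethynyl equatorial, methyl axial, tert-butyl equatorial): E = 1.80 kcal/mol.
ΔE = 5.14 − 1.80 = 3.34 kcal/mol; chair II is more stable.

3.34 kcal/mol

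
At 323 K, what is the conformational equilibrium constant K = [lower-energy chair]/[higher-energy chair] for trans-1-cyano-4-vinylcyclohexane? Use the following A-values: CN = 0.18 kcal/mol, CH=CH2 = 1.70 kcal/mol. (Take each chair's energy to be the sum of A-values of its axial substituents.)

K ≈ 18.7

C1 and C4 have opposite parity, so for the trans isomer the two substituents are e,e in one chair and a,a in the other.
Chair I (cyano axial, vinyl axial): E = 1.88 kcal/mol; chair II (cyano equatorial, vinyl equatorial): E = 0.00 kcal/mol.
ΔG = 1.88 kcal/mol between the two chairs.
K = exp(ΔG/RT) with R = 1.987×10⁻³ kcal mol⁻¹ K⁻¹ and T = 323 K gives K ≈ 18.7.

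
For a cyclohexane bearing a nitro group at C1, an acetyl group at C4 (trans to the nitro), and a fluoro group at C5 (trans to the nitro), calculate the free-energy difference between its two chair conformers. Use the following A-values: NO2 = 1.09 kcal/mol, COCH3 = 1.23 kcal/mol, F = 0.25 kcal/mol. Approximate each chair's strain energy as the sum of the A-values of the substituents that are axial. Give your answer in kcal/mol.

2.07 kcal/mol

Chair I (nitro axial, acetyl axial, fluoro equatorial): E = 2.32 kcal/mol.
Chair II (nitro equatorial, acetyl equatorial, fluoro axial): E = 0.25 kcal/mol.
ΔE = 2.32 − 0.25 = 2.07 kcal/mol; chair II is more stable.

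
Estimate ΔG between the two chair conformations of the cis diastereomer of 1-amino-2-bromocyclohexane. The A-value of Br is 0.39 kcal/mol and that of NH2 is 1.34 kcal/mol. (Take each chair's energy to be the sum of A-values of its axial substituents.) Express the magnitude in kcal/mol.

0.95 kcal/mol

C1 and C2 have opposite parity, so for the cis isomer the two substituents are one axial and one equatorial in each chair.
Chair I (bromo axial, amino equatorial): E = 0.39 kcal/mol.
Chair II (bromo equatorial, amino axial): E = 1.34 kcal/mol.
ΔE = 1.34 − 0.39 = 0.95 kcal/mol; chair I is more stable.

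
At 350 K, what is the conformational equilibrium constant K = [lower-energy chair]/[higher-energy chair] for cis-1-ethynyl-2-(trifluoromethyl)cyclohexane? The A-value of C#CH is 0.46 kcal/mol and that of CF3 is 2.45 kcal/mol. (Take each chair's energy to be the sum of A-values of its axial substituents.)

C1 and C2 have opposite parity, so for the cis isomer the two substituents are one axial and one equatorial in each chair.
Chair I (ethynyl axial, trifluoromethyl equatorial): E = 0.46 kcal/mol; chair II (ethynyl equatorial, trifluoromethyl axial): E = 2.45 kcal/mol.
ΔG = 1.99 kcal/mol between the two chairs.
K = exp(ΔG/RT) with R = 1.987×10⁻³ kcal mol⁻¹ K⁻¹ and T = 350 K gives K ≈ 17.5.

K ≈ 17.5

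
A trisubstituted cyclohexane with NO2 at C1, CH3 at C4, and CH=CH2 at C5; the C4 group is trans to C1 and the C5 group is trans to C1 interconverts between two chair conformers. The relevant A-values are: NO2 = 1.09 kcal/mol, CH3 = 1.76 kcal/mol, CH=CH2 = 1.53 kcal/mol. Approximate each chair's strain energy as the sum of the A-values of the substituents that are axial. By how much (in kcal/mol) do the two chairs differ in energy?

Chair I (nitro axial, methyl axial, vinyl equatorial): E = 2.85 kcal/mol.
Chair II (nitro equatorial, methyl equatorial, vinyl axial): E = 1.53 kcal/mol.
ΔE = 2.85 − 1.53 = 1.32 kcal/mol; chair II is more stable.

1.32 kcal/mol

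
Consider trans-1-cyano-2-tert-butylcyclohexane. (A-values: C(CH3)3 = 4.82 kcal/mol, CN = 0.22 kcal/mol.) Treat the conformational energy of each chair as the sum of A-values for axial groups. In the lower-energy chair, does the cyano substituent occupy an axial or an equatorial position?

equatorial

C1 and C2 have opposite parity, so for the trans isomer the two substituents are e,e in one chair and a,a in the other.
Chair I (tert-butyl axial, cyano axial): E = 5.04 kcal/mol.
Chair II (tert-butyl equatorial, cyano equatorial): E = 0.00 kcal/mol.
Chair II is the more stable (lower-energy) conformer, and in that chair the cyano group is equatorial.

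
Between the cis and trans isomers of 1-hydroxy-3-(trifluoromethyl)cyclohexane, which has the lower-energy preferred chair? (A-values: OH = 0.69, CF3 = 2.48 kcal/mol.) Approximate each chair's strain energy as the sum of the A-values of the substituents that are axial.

cis

At 1,3 positions (parity same): cis → (e,e or a,a); trans → (a,e or e,a).
Best chair for cis: E = 0.00 kcal/mol; best chair for trans: E = 0.69 kcal/mol.
The cis isomer is lower by 0.69 kcal/mol.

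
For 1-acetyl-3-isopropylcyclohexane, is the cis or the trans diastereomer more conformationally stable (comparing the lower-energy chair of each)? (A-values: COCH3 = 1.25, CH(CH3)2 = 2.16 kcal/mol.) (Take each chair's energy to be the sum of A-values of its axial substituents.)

At 1,3 positions (parity same): cis → (e,e or a,a); trans → (a,e or e,a).
Best chair for cis: E = 0.00 kcal/mol; best chair for trans: E = 1.25 kcal/mol.
The cis isomer is lower by 1.25 kcal/mol.

cis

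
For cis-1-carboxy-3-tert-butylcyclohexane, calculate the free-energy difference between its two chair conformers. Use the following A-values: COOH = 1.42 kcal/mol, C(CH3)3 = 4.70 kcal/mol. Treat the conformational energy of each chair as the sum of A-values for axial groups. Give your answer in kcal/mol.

C1 and C3 have the same parity, so for the cis isomer the two substituents are e,e in one chair and a,a in the other.
Chair I (carboxyl axial, tert-butyl axial): E = 6.12 kcal/mol.
Chair II (carboxyl equatorial, tert-butyl equatorial): E = 0.00 kcal/mol.
ΔE = 6.12 − 0.00 = 6.12 kcal/mol; chair II is more stable.

6.12 kcal/mol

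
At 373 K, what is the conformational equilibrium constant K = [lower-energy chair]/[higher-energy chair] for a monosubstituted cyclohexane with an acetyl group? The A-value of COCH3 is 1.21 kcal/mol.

K ≈ 5.12

One chair has the acetyl group axial (E = 1.21 kcal/mol) and the other has it equatorial (E = 0).
ΔG = 1.21 kcal/mol between the two chairs.
K = exp(ΔG/RT) with R = 1.987×10⁻³ kcal mol⁻¹ K⁻¹ and T = 373 K gives K ≈ 5.12.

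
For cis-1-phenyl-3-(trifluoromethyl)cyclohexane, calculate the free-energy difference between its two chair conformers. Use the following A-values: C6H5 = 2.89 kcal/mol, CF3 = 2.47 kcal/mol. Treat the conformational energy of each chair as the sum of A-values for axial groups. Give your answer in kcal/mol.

5.36 kcal/mol

C1 and C3 have the same parity, so for the cis isomer the two substituents are e,e in one chair and a,a in the other.
Chair I (phenyl axial, trifluoromethyl axial): E = 5.36 kcal/mol.
Chair II (phenyl equatorial, trifluoromethyl equatorial): E = 0.00 kcal/mol.
ΔE = 5.36 − 0.00 = 5.36 kcal/mol; chair II is more stable.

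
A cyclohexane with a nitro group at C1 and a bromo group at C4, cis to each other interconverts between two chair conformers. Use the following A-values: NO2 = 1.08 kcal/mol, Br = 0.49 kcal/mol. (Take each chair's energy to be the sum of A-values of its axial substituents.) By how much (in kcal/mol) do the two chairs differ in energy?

0.59 kcal/mol

C1 and C4 have opposite parity, so for the cis isomer the two substituents are one axial and one equatorial in each chair.
Chair I (nitro axial, bromo equatorial): E = 1.08 kcal/mol.
Chair II (nitro equatorial, bromo axial): E = 0.49 kcal/mol.
ΔE = 1.08 − 0.49 = 0.59 kcal/mol; chair II is more stable.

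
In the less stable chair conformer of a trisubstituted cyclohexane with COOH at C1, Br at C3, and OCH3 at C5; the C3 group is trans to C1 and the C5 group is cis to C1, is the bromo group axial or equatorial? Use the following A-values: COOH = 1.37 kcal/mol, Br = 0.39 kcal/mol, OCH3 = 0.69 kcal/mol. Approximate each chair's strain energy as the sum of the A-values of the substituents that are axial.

Chair I (carboxyl axial, bromo equatorial, methoxy axial): E = 2.06 kcal/mol.
Chair II (carboxyl equatorial, bromo axial, methoxy equatorial): E = 0.39 kcal/mol.
Chair I is the less stable (higher-energy) conformer, and in that chair the bromo group is equatorial.

equatorial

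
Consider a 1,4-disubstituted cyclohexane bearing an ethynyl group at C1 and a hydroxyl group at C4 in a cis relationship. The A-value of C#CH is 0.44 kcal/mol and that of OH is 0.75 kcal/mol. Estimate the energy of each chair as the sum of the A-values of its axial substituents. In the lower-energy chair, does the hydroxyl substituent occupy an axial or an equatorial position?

C1 and C4 have opposite parity, so for the cis isomer the two substituents are one axial and one equatorial in each chair.
Chair I (ethynyl axial, hydroxyl equatorial): E = 0.44 kcal/mol.
Chair II (ethynyl equatorial, hydroxyl axial): E = 0.75 kcal/mol.
Chair I is the more stable (lower-energy) conformer, and in that chair the hydroxyl group is equatorial.

equatorial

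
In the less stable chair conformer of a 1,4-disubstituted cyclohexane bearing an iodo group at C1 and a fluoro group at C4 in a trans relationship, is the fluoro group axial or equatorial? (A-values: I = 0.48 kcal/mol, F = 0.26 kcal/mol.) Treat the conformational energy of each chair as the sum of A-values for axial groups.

axial

C1 and C4 have opposite parity, so for the trans isomer the two substituents are e,e in one chair and a,a in the other.
Chair I (iodo axial, fluoro axial): E = 0.74 kcal/mol.
Chair II (iodo equatorial, fluoro equatorial): E = 0.00 kcal/mol.
Chair I is the less stable (higher-energy) conformer, and in that chair the fluoro group is axial.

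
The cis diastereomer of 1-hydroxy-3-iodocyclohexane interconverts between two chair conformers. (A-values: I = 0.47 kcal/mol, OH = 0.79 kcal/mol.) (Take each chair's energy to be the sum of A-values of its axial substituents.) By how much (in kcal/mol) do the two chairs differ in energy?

1.26 kcal/mol

C1 and C3 have the same parity, so for the cis isomer the two substituents are e,e in one chair and a,a in the other.
Chair I (iodo axial, hydroxyl axial): E = 1.26 kcal/mol.
Chair II (iodo equatorial, hydroxyl equatorial): E = 0.00 kcal/mol.
ΔE = 1.26 − 0.00 = 1.26 kcal/mol; chair II is more stable.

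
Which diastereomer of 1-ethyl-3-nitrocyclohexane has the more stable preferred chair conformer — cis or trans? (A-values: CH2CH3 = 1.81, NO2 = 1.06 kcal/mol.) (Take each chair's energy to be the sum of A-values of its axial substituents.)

cis

At 1,3 positions (parity same): cis → (e,e or a,a); trans → (a,e or e,a).
Best chair for cis: E = 0.00 kcal/mol; best chair for trans: E = 1.06 kcal/mol.
The cis isomer is lower by 1.06 kcal/mol.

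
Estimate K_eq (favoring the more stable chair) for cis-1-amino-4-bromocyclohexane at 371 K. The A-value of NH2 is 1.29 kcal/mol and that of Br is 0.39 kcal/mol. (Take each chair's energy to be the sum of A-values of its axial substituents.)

C1 and C4 have opposite parity, so for the cis isomer the two substituents are one axial and one equatorial in each chair.
Chair I (amino axial, bromo equatorial): E = 1.29 kcal/mol; chair II (amino equatorial, bromo axial): E = 0.39 kcal/mol.
ΔG = 0.90 kcal/mol between the two chairs.
K = exp(ΔG/RT) with R = 1.987×10⁻³ kcal mol⁻¹ K⁻¹ and T = 371 K gives K ≈ 3.39.

K ≈ 3.39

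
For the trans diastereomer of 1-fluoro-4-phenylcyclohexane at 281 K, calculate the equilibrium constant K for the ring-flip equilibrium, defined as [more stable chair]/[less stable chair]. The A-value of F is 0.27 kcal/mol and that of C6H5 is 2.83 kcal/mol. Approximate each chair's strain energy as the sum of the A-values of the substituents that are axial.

K ≈ 258

C1 and C4 have opposite parity, so for the trans isomer the two substituents are e,e in one chair and a,a in the other.
Chair I (fluoro axial, phenyl axial): E = 3.10 kcal/mol; chair II (fluoro equatorial, phenyl equatorial): E = 0.00 kcal/mol.
ΔG = 3.10 kcal/mol between the two chairs.
K = exp(ΔG/RT) with R = 1.987×10⁻³ kcal mol⁻¹ K⁻¹ and T = 281 K gives K ≈ 258.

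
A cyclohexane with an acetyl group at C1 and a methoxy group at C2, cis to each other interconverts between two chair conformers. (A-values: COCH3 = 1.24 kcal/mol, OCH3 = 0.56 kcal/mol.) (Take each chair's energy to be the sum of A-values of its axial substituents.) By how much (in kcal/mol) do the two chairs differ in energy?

C1 and C2 have opposite parity, so for the cis isomer the two substituents are one axial and one equatorial in each chair.
Chair I (acetyl axial, methoxy equatorial): E = 1.24 kcal/mol.
Chair II (acetyl equatorial, methoxy axial): E = 0.56 kcal/mol.
ΔE = 1.24 − 0.56 = 0.68 kcal/mol; chair II is more stable.

0.68 kcal/mol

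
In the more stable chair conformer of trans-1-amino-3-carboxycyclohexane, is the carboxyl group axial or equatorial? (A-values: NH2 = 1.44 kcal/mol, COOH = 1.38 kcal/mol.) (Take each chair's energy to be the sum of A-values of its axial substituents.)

axial

C1 and C3 have the same parity, so for the trans isomer the two substituents are one axial and one equatorial in each chair.
Chair I (amino axial, carboxyl equatorial): E = 1.44 kcal/mol.
Chair II (amino equatorial, carboxyl axial): E = 1.38 kcal/mol.
Chair II is the more stable (lower-energy) conformer, and in that chair the carboxyl group is axial.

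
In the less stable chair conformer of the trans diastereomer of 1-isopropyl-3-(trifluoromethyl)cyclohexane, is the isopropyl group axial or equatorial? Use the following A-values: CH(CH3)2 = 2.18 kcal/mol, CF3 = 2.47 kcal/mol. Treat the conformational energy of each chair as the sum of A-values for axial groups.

C1 and C3 have the same parity, so for the trans isomer the two substituents are one axial and one equatorial in each chair.
Chair I (isopropyl axial, trifluoromethyl equatorial): E = 2.18 kcal/mol.
Chair II (isopropyl equatorial, trifluoromethyl axial): E = 2.47 kcal/mol.
Chair II is the less stable (higher-energy) conformer, and in that chair the isopropyl group is equatorial.

equatorial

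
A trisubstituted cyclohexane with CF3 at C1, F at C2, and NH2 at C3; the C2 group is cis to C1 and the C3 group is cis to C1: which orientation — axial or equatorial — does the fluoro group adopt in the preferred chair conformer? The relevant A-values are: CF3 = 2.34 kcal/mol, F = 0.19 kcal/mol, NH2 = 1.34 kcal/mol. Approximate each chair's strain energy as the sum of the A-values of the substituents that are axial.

Chair I (trifluoromethyl axial, fluoro equatorial, amino axial): E = 3.68 kcal/mol.
Chair II (trifluoromethyl equatorial, fluoro axial, amino equatorial): E = 0.19 kcal/mol.
Chair II is the more stable (lower-energy) conformer, and in that chair the fluoro group is axial.

axial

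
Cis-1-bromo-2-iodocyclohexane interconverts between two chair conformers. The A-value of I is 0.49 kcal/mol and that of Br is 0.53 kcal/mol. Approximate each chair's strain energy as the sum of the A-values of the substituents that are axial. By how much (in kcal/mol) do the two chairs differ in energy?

C1 and C2 have opposite parity, so for the cis isomer the two substituents are one axial and one equatorial in each chair.
Chair I (iodo axial, bromo equatorial): E = 0.49 kcal/mol.
Chair II (iodo equatorial, bromo axial): E = 0.53 kcal/mol.
ΔE = 0.53 − 0.49 = 0.04 kcal/mol; chair I is more stable.

0.04 kcal/mol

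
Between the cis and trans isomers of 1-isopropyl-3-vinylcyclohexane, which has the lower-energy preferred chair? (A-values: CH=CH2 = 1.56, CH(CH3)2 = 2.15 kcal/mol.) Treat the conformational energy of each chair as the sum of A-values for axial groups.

cis

At 1,3 positions (parity same): cis → (e,e or a,a); trans → (a,e or e,a).
Best chair for cis: E = 0.00 kcal/mol; best chair for trans: E = 1.56 kcal/mol.
The cis isomer is lower by 1.56 kcal/mol.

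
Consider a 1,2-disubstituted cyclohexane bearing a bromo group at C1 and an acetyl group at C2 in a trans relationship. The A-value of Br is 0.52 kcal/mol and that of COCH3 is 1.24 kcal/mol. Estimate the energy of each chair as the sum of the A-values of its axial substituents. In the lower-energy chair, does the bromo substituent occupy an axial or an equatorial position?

C1 and C2 have opposite parity, so for the trans isomer the two substituents are e,e in one chair and a,a in the other.
Chair I (bromo axial, acetyl axial): E = 1.76 kcal/mol.
Chair II (bromo equatorial, acetyl equatorial): E = 0.00 kcal/mol.
Chair II is the more stable (lower-energy) conformer, and in that chair the bromo group is equatorial.

equatorial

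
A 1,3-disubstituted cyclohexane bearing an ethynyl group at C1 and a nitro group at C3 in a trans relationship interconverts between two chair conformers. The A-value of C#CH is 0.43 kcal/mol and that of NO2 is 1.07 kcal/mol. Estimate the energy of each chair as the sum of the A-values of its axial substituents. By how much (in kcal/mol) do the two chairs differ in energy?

0.64 kcal/mol

C1 and C3 have the same parity, so for the trans isomer the two substituents are one axial and one equatorial in each chair.
Chair I (ethynyl axial, nitro equatorial): E = 0.43 kcal/mol.
Chair II (ethynyl equatorial, nitro axial): E = 1.07 kcal/mol.
ΔE = 1.07 − 0.43 = 0.64 kcal/mol; chair I is more stable.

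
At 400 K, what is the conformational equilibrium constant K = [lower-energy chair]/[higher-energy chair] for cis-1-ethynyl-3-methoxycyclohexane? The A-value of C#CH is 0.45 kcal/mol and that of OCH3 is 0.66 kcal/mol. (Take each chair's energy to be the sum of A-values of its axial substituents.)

K ≈ 4.04

C1 and C3 have the same parity, so for the cis isomer the two substituents are e,e in one chair and a,a in the other.
Chair I (ethynyl axial, methoxy axial): E = 1.11 kcal/mol; chair II (ethynyl equatorial, methoxy equatorial): E = 0.00 kcal/mol.
ΔG = 1.11 kcal/mol between the two chairs.
K = exp(ΔG/RT) with R = 1.987×10⁻³ kcal mol⁻¹ K⁻¹ and T = 400 K gives K ≈ 4.04.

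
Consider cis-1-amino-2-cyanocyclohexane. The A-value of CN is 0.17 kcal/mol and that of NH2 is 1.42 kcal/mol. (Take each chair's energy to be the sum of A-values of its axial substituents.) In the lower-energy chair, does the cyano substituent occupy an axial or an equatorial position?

C1 and C2 have opposite parity, so for the cis isomer the two substituents are one axial and one equatorial in each chair.
Chair I (cyano axial, amino equatorial): E = 0.17 kcal/mol.
Chair II (cyano equatorial, amino axial): E = 1.42 kcal/mol.
Chair I is the more stable (lower-energy) conformer, and in that chair the cyano group is axial.

axial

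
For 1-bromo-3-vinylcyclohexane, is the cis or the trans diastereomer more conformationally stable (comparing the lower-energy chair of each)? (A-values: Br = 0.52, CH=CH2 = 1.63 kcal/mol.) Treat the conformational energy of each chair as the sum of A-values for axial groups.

At 1,3 positions (parity same): cis → (e,e or a,a); trans → (a,e or e,a).
Best chair for cis: E = 0.00 kcal/mol; best chair for trans: E = 0.52 kcal/mol.
The cis isomer is lower by 0.52 kcal/mol.

cis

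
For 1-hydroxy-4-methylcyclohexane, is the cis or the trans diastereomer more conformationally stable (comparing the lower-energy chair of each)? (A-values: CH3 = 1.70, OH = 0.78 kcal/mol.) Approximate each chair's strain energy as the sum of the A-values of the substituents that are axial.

At 1,4 positions (parity opposite): cis → (a,e or e,a); trans → (e,e or a,a).
Best chair for cis: E = 0.78 kcal/mol; best chair for trans: E = 0.00 kcal/mol.
The trans isomer is lower by 0.78 kcal/mol.

trans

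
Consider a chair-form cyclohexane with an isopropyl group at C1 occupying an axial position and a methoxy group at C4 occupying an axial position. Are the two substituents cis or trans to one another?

C1 and C4 have opposite parity, so their axial bonds point in opposite directions.
With opposite-parity carbons, two substituents on the same face are one axial and one equatorial; opposite faces give both axial or both equatorial.
Here the groups are axial/axial → opposite face → trans.

trans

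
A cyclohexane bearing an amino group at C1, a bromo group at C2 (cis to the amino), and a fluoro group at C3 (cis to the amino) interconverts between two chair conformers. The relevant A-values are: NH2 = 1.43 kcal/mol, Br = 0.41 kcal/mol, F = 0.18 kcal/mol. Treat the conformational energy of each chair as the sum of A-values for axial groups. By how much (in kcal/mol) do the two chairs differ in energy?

Chair I (amino axial, bromo equatorial, fluoro axial): E = 1.61 kcal/mol.
Chair II (amino equatorial, bromo axial, fluoro equatorial): E = 0.41 kcal/mol.
ΔE = 1.61 − 0.41 = 1.20 kcal/mol; chair II is more stable.

1.20 kcal/mol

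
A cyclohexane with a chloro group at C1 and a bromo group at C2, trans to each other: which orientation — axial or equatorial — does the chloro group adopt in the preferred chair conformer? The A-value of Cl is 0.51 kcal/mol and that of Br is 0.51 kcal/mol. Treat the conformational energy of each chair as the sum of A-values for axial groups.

equatorial

C1 and C2 have opposite parity, so for the trans isomer the two substituents are e,e in one chair and a,a in the other.
Chair I (chloro axial, bromo axial): E = 1.02 kcal/mol.
Chair II (chloro equatorial, bromo equatorial): E = 0.00 kcal/mol.
Chair II is the more stable (lower-energy) conformer, and in that chair the chloro group is equatorial.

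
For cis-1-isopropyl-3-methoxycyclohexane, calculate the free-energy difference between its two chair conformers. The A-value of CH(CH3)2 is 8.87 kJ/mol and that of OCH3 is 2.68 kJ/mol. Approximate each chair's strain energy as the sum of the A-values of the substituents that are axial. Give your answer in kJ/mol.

C1 and C3 have the same parity, so for the cis isomer the two substituents are e,e in one chair and a,a in the other.
Chair I (isopropyl axial, methoxy axial): E = 11.55 kJ/mol.
Chair II (isopropyl equatorial, methoxy equatorial): E = 0.00 kJ/mol.
ΔE = 11.55 − 0.00 = 11.55 kJ/mol; chair II is more stable.

11.55 kJ/mol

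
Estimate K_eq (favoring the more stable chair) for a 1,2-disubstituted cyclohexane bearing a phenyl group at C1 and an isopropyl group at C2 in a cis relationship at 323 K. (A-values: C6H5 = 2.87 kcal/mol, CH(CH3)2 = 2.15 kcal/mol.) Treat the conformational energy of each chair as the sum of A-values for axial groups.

K ≈ 3.07

C1 and C2 have opposite parity, so for the cis isomer the two substituents are one axial and one equatorial in each chair.
Chair I (phenyl axial, isopropyl equatorial): E = 2.87 kcal/mol; chair II (phenyl equatorial, isopropyl axial): E = 2.15 kcal/mol.
ΔG = 0.72 kcal/mol between the two chairs.
K = exp(ΔG/RT) with R = 1.987×10⁻³ kcal mol⁻¹ K⁻¹ and T = 323 K gives K ≈ 3.07.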